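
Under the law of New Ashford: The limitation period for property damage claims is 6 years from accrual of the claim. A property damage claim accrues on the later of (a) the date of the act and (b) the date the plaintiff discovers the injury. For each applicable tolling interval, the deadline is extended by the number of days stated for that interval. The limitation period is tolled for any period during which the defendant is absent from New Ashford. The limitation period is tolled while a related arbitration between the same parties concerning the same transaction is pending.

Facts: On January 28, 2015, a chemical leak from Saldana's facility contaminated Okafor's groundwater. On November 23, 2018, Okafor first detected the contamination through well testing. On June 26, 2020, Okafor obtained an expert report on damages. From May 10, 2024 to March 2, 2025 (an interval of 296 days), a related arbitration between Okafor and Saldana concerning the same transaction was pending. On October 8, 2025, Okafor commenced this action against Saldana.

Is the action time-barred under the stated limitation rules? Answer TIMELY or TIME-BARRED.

The claim accrued on November 23, 2018 — the later of the January 28, 2015 act and the November 23, 2018 discovery.
Adding the 6 years base period to November 23, 2018 gives a deadline of November 23, 2024, before any tolling.
Because the pending related arbitration ran from May 10, 2024 to March 2, 2025, the deadline is extended by 296 days to September 15, 2025.
None of the other events listed affects the running of the period under the stated rules.
Filing on October 8, 2025 missed the September 15, 2025 deadline — the action is time-barred.

TIME-BARRED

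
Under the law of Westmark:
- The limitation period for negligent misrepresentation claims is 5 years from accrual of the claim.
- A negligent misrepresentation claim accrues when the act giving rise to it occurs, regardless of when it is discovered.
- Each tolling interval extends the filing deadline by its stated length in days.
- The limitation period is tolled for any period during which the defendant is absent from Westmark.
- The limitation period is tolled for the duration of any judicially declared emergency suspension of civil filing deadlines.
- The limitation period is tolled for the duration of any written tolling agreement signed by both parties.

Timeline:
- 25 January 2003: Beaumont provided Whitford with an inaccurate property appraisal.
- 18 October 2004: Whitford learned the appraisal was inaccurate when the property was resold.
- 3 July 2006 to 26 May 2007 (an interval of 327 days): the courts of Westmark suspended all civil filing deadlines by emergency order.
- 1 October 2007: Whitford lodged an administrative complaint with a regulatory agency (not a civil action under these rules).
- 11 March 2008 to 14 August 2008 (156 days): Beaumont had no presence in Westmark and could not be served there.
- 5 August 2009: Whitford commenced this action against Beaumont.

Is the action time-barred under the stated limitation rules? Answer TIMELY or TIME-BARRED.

TIME-BARRED

Because the rule ties accrual to occurrence, the claim accrued on 25 January 2003, not on the 18 October 2004 discovery date.
The untolled deadline — 5 years after 25 January 2003 — is 25 January 2008.
The period was tolled for 327 days by the emergency suspension of filing deadlines (3 July 2006 to 26 May 2007), pushing the deadline to 17 December 2008.
The defendant's absence from the jurisdiction from 11 March 2008 to 14 August 2008 tolled the period for 156 days, extending the deadline to 22 May 2009.
None of the other events listed affects the running of the period under the stated rules.
Whitford filed on 5 August 2009, after the 22 May 2009 deadline, so the action is time-barred.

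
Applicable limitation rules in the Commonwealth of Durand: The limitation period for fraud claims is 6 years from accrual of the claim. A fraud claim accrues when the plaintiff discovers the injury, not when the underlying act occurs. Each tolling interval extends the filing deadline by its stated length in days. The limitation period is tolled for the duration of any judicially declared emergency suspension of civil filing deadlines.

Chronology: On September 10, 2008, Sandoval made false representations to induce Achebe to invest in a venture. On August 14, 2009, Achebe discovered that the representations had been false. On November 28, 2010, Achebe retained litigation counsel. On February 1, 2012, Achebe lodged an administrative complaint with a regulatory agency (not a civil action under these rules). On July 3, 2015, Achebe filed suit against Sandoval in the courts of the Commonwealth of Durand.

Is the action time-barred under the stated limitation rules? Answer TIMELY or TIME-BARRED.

Accrual is tied to discovery, so the period began on August 14, 2009 rather than on September 10, 2008 when the act occurred.
Adding the 6 years base period to August 14, 2009 gives a deadline of August 14, 2015, before any tolling.
None of the other events listed affects the running of the period under the stated rules.
Achebe filed on July 3, 2015, before the August 14, 2015 deadline, so the action is timely.

TIMELY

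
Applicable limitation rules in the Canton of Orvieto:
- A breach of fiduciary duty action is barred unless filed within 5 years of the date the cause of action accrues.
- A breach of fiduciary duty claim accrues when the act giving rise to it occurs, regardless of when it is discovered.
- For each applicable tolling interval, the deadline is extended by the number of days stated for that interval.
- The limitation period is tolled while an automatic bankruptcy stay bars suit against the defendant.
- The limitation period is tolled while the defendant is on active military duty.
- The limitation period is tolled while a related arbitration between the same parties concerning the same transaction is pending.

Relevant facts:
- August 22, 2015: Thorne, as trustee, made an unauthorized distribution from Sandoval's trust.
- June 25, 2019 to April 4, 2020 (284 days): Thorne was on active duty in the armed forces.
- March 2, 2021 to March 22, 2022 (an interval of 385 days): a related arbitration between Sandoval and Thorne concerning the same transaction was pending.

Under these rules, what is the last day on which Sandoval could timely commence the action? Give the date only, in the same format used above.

June 22, 2022

The cause of action accrued on August 22, 2015, the date of the act.
The untolled deadline — 5 years after August 22, 2015 — is August 22, 2020.
The defendant's active military service from June 25, 2019 to April 4, 2020 tolled the period for 284 days, extending the deadline to June 2, 2021.
The period was tolled for 385 days by the pending related arbitration (March 2, 2021 to March 22, 2022), pushing the deadline to June 22, 2022.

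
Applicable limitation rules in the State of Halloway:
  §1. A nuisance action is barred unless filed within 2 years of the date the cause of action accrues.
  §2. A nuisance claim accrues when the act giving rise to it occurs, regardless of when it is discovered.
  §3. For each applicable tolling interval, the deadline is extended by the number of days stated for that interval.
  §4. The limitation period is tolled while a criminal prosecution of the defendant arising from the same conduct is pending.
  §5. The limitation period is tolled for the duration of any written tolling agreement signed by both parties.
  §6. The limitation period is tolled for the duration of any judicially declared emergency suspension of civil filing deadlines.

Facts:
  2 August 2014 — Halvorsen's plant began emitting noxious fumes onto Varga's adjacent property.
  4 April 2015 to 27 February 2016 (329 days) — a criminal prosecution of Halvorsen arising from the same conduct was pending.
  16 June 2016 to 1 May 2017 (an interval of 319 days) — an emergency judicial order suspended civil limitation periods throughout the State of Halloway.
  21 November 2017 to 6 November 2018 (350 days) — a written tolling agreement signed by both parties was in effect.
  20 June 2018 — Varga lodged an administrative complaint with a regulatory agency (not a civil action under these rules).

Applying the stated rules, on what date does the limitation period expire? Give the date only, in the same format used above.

27 April 2019

The claim accrued on 2 August 2014, when the wrongful act occurred.
The untolled deadline — 2 years after 2 August 2014 — is 2 August 2016.
The period was tolled for 329 days by the pending criminal prosecution (4 April 2015 to 27 February 2016), pushing the deadline to 27 June 2017.
The emergency suspension of filing deadlines from 16 June 2016 to 1 May 2017 tolled the period for 319 days, extending the deadline to 12 May 2018.
Because the written tolling agreement ran from 21 November 2017 to 6 November 2018, the deadline is extended by 350 days to 27 April 2019.
The other events in the timeline have no effect on the limitation period under the stated rules.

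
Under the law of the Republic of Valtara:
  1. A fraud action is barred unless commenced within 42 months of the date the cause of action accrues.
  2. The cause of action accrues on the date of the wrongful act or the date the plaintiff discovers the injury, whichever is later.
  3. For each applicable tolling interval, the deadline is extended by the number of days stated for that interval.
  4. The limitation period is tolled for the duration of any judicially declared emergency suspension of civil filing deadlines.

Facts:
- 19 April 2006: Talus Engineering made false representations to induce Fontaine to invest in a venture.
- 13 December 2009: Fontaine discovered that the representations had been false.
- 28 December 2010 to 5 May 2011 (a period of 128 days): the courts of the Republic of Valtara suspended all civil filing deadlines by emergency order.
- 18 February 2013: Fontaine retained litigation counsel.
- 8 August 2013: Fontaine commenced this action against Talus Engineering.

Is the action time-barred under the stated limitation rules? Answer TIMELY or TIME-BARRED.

The claim accrued on 13 December 2009 — the later of the 19 April 2006 act and the 13 December 2009 discovery.
The untolled deadline — 42 months after 13 December 2009 — is 13 June 2013.
The emergency suspension of filing deadlines from 28 December 2010 to 5 May 2011 tolled the period for 128 days, extending the deadline to 19 October 2013.
None of the other events listed affects the running of the period under the stated rules.
The 8 August 2013 filing precedes the 19 October 2013 deadline; the claim is timely.

TIMELY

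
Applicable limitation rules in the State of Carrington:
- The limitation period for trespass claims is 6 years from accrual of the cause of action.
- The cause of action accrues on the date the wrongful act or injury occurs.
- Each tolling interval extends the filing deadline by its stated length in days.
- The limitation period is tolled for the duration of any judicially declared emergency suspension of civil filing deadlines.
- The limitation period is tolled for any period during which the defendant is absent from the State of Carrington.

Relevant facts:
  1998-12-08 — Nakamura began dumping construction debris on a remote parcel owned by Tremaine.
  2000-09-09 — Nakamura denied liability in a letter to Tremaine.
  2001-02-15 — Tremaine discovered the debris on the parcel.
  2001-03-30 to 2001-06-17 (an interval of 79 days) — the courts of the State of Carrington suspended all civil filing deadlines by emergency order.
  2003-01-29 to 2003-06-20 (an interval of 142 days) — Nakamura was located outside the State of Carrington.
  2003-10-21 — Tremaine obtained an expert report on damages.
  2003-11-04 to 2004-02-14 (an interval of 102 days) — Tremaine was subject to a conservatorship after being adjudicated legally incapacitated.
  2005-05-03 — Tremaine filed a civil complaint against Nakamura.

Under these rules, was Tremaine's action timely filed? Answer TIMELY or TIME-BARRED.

The claim accrued on 1998-12-08, when the wrongful act occurred; under the stated occurrence rule the 2001-02-15 discovery does not delay accrual.
Adding the 6 years base period to 1998-12-08 gives a deadline of 2004-12-08, before any tolling.
The period was tolled for 79 days by the emergency suspension of filing deadlines (2001-03-30 to 2001-06-17), pushing the deadline to 2005-02-25.
The period was tolled for 142 days by the defendant's absence from the jurisdiction (2003-01-29 to 2003-06-20), pushing the deadline to 2005-07-17.
The plaintiff's legal incapacity from 2003-11-04 to 2004-02-14 does not toll the period, because no stated rule makes the plaintiff's incapacity a tolling event.
Nothing else in the chronology tolls or restarts the period.
The 2005-05-03 filing precedes the 2005-07-17 deadline; the claim is timely.

TIMELY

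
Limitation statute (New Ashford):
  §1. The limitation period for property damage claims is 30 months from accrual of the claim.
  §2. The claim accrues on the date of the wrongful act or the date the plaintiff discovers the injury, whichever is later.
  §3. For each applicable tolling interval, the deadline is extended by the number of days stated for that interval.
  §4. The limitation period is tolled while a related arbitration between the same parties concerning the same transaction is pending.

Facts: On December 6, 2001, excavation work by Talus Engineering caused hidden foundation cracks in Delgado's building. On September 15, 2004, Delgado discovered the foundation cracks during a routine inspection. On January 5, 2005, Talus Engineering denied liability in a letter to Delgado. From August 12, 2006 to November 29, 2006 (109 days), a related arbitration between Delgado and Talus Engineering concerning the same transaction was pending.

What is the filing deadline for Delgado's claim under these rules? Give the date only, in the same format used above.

July 2, 2007

The claim accrued on September 15, 2004 — the later of the December 6, 2001 act and the September 15, 2004 discovery.
Adding the 30 months base period to September 15, 2004 gives a deadline of March 15, 2007, before any tolling.
Because the pending related arbitration ran from August 12, 2006 to November 29, 2006, the deadline is extended by 109 days to July 2, 2007.
The other events in the timeline have no effect on the limitation period under the stated rules.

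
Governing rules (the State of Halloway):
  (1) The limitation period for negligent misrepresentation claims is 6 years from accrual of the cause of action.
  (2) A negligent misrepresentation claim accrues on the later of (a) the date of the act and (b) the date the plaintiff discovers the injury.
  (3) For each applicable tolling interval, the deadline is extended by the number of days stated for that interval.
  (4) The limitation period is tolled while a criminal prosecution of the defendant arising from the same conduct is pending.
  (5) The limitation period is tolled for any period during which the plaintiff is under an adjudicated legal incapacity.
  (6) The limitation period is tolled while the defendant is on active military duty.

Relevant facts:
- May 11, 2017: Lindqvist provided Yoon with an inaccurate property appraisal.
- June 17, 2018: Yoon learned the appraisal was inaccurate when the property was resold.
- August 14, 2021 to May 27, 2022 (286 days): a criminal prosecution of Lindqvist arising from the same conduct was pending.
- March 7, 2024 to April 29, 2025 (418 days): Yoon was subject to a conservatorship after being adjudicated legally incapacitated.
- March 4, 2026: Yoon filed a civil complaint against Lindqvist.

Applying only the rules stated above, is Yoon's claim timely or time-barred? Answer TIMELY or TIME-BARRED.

TIMELY

Taking the later of the act (May 11, 2017) and discovery (June 17, 2018), the claim accrued on June 17, 2018.
6 years from June 17, 2018 is June 17, 2024.
The period was tolled for 286 days by the pending criminal prosecution (August 14, 2021 to May 27, 2022), pushing the deadline to March 30, 2025.
Because the plaintiff's legal incapacity ran from March 7, 2024 to April 29, 2025, the deadline is extended by 418 days to May 22, 2026.
Filing on March 4, 2026 beat the May 22, 2026 deadline — the action is timely.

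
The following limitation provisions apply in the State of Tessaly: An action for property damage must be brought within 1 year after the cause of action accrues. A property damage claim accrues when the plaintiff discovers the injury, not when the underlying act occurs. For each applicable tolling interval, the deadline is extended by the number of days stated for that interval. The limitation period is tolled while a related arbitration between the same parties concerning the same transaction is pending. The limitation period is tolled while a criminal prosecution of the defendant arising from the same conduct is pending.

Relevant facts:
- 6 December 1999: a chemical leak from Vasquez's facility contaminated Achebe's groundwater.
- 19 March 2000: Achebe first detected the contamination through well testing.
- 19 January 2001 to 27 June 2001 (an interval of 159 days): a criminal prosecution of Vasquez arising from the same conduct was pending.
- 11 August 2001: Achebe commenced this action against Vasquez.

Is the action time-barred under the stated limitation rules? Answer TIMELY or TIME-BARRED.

The claim did not accrue until Achebe discovered the injury on 19 March 2000; the 6 December 1999 act date does not start the clock under the stated rule.
1 year from 19 March 2000 is 19 March 2001.
The period was tolled for 159 days by the pending criminal prosecution (19 January 2001 to 27 June 2001), pushing the deadline to 25 August 2001.
Achebe filed on 11 August 2001, before the 25 August 2001 deadline, so the action is timely.

TIMELY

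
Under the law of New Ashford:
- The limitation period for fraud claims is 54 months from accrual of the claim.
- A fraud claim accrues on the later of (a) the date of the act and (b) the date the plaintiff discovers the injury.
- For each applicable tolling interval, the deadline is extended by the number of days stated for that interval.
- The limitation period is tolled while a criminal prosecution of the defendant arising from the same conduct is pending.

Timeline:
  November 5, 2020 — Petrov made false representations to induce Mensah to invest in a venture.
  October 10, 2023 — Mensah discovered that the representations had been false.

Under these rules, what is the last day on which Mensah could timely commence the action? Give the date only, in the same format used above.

The claim accrued on October 10, 2023 — the later of the November 5, 2020 act and the October 10, 2023 discovery.
54 months from October 10, 2023 is April 10, 2028.

April 10, 2028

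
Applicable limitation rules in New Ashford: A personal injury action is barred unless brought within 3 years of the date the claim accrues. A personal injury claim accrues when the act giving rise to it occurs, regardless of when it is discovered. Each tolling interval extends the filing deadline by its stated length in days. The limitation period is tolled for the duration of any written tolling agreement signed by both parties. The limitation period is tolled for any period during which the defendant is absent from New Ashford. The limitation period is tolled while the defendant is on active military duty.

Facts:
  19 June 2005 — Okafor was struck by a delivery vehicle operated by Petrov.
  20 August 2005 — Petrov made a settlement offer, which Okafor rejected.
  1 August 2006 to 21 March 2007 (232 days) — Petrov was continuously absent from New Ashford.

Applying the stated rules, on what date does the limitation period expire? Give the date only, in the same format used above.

The claim accrued on 19 June 2005, the date of the act.
The untolled deadline — 3 years after 19 June 2005 — is 19 June 2008.
The defendant's absence from the jurisdiction from 1 August 2006 to 21 March 2007 tolled the period for 232 days, extending the deadline to 6 February 2009.
None of the other events listed affects the running of the period under the stated rules.

6 February 2009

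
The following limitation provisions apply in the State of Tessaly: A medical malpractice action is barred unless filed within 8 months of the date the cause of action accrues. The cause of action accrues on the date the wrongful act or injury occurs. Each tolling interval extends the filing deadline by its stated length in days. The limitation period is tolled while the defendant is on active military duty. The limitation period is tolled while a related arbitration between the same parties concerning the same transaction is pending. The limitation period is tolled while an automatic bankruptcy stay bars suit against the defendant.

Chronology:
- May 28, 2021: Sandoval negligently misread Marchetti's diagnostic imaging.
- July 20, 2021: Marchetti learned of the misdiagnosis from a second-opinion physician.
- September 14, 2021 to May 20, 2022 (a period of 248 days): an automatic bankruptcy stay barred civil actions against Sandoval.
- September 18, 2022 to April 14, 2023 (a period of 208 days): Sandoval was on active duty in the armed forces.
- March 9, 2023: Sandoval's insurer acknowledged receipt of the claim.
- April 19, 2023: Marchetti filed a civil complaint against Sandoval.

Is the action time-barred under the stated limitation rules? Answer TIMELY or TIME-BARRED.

TIMELY

Because the rule ties accrual to occurrence, the claim accrued on May 28, 2021, not on the July 20, 2021 discovery date.
8 months from May 28, 2021 is January 28, 2022.
Because the automatic bankruptcy stay ran from September 14, 2021 to May 20, 2022, the deadline is extended by 248 days to October 3, 2022.
The period was tolled for 208 days by the defendant's active military service (September 18, 2022 to April 14, 2023), pushing the deadline to April 29, 2023.
Nothing else in the chronology tolls or restarts the period.
Marchetti filed on April 19, 2023, before the April 29, 2023 deadline, so the action is timely.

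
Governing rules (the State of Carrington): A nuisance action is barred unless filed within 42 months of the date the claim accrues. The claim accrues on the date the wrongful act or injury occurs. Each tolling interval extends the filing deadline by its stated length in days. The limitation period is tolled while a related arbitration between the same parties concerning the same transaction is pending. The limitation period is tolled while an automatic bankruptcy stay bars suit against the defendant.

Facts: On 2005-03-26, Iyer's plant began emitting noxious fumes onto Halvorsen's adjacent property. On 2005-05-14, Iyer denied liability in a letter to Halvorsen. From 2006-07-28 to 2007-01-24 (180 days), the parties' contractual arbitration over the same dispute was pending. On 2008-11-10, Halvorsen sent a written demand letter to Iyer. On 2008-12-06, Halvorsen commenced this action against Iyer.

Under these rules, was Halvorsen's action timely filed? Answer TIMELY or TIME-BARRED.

The limitation period began to run on 2005-03-26.
Adding the 42 months base period to 2005-03-26 gives a deadline of 2008-09-26, before any tolling.
The period was tolled for 180 days by the pending related arbitration (2006-07-28 to 2007-01-24), pushing the deadline to 2009-03-25.
The other events in the timeline have no effect on the limitation period under the stated rules.
Filing on 2008-12-06 beat the 2009-03-25 deadline — the action is timely.

TIMELY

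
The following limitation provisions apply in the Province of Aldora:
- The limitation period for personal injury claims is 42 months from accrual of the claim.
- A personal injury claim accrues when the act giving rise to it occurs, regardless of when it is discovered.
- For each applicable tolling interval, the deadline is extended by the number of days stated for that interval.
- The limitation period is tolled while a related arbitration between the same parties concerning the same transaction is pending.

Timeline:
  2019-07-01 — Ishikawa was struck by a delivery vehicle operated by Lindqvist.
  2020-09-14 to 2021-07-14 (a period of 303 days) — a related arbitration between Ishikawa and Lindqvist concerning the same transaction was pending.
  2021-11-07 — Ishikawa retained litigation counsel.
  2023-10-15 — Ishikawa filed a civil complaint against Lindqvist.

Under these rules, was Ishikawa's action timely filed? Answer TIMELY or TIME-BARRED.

The claim accrued on 2019-07-01, when the wrongful act occurred.
The untolled deadline — 42 months after 2019-07-01 — is 2023-01-01.
The period was tolled for 303 days by the pending related arbitration (2020-09-14 to 2021-07-14), pushing the deadline to 2023-10-31.
The other events in the timeline have no effect on the limitation period under the stated rules.
Ishikawa filed on 2023-10-15, before the 2023-10-31 deadline, so the action is timely.

TIMELY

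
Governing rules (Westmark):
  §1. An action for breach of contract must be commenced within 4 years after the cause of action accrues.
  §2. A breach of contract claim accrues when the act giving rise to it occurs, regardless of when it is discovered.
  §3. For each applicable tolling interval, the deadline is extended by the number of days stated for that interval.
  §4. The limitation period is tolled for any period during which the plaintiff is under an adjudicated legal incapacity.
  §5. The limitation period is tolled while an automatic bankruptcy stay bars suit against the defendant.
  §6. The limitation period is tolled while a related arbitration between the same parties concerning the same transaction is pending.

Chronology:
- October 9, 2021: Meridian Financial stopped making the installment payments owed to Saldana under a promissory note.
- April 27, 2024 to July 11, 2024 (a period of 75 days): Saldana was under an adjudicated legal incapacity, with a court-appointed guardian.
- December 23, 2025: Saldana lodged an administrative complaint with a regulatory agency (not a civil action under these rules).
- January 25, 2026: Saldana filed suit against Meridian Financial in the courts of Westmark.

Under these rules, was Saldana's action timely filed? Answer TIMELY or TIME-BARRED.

The limitation period began to run on October 9, 2021.
Adding the 4 years base period to October 9, 2021 gives a deadline of October 9, 2025, before any tolling.
Because the plaintiff's legal incapacity ran from April 27, 2024 to July 11, 2024, the deadline is extended by 75 days to December 23, 2025.
Nothing else in the chronology tolls or restarts the period.
Filing on January 25, 2026 missed the December 23, 2025 deadline — the action is time-barred.

TIME-BARRED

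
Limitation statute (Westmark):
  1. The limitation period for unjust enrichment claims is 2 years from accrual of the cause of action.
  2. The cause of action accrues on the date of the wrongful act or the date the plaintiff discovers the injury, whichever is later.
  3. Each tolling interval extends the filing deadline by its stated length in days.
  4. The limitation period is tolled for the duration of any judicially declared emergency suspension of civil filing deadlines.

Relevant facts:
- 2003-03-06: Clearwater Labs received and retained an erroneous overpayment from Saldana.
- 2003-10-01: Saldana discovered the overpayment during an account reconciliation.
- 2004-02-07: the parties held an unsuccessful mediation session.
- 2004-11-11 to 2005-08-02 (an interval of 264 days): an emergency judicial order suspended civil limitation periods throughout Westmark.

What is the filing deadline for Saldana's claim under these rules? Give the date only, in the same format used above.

2006-06-22

Because discovery on 2003-10-01 post-dates the 2003-03-06 act, accrual under the later-of rule falls on 2003-10-01.
Adding the 2 years base period to 2003-10-01 gives a deadline of 2005-10-01, before any tolling.
The period was tolled for 264 days by the emergency suspension of filing deadlines (2004-11-11 to 2005-08-02), pushing the deadline to 2006-06-22.
The other events in the timeline have no effect on the limitation period under the stated rules.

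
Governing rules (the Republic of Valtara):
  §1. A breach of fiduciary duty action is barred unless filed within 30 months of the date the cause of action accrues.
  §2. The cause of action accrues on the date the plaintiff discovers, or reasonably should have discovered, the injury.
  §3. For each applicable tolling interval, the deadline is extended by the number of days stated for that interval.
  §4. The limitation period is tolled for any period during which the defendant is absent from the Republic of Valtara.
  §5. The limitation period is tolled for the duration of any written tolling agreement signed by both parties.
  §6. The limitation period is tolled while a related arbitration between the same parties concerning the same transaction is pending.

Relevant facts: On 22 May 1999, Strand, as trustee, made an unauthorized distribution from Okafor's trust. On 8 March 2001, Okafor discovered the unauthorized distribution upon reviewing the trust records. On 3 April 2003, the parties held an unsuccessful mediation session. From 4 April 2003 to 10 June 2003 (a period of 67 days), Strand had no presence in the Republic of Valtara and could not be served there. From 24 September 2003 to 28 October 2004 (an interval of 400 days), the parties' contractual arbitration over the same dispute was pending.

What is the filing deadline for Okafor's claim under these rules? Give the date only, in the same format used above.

18 December 2004

Under the discovery rule, the claim accrued on 8 March 2001, when Okafor discovered the injury — not on the 22 May 1999 date of the underlying act.
30 months from 8 March 2001 is 8 September 2003.
The period was tolled for 67 days by the defendant's absence from the jurisdiction (4 April 2003 to 10 June 2003), pushing the deadline to 14 November 2003.
Because the pending related arbitration ran from 24 September 2003 to 28 October 2004, the deadline is extended by 400 days to 18 December 2004.
The other events in the timeline have no effect on the limitation period under the stated rules.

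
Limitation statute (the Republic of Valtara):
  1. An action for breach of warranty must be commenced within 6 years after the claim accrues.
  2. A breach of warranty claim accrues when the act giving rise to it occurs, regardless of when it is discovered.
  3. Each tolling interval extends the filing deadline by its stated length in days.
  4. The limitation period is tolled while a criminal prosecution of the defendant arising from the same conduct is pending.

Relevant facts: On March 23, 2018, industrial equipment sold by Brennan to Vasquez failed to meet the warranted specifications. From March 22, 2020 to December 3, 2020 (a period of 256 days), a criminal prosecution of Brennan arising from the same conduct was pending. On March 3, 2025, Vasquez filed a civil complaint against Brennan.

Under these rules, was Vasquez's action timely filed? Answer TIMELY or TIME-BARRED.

The claim accrued on March 23, 2018, when the wrongful act occurred.
6 years from March 23, 2018 is March 23, 2024.
The period was tolled for 256 days by the pending criminal prosecution (March 22, 2020 to December 3, 2020), pushing the deadline to December 4, 2024.
Filing on March 3, 2025 missed the December 4, 2024 deadline — the action is time-barred.

TIME-BARRED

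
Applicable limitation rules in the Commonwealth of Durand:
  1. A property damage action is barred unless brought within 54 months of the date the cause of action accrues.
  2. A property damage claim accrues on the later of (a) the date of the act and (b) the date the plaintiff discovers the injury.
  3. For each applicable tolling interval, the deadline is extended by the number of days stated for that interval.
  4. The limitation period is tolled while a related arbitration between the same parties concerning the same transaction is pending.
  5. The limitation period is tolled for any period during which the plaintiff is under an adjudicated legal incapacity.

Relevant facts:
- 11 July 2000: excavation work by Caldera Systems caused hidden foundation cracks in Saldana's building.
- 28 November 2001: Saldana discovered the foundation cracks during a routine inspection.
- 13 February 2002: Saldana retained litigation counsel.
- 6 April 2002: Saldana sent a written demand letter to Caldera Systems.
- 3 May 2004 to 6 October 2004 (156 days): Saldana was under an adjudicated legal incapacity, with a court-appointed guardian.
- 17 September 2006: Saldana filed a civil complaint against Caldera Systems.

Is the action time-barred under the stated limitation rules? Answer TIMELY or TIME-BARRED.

TIMELY

Taking the later of the act (11 July 2000) and discovery (28 November 2001), the claim accrued on 28 November 2001.
The untolled deadline — 54 months after 28 November 2001 — is 28 May 2006.
Because the plaintiff's legal incapacity ran from 3 May 2004 to 6 October 2004, the deadline is extended by 156 days to 31 October 2006.
The other events in the timeline have no effect on the limitation period under the stated rules.
The 17 September 2006 filing precedes the 31 October 2006 deadline; the claim is timely.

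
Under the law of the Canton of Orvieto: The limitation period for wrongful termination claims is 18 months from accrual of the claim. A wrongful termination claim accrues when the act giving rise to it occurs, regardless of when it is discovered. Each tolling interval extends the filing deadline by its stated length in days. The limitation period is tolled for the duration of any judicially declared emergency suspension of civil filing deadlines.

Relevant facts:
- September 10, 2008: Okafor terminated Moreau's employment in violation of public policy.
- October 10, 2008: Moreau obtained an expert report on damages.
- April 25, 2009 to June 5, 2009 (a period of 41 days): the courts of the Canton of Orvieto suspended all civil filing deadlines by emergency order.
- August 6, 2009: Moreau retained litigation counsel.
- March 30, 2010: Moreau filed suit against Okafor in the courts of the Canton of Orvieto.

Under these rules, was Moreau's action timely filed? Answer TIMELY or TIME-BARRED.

The limitation period began to run on September 10, 2008.
18 months from September 10, 2008 is March 10, 2010.
The period was tolled for 41 days by the emergency suspension of filing deadlines (April 25, 2009 to June 5, 2009), pushing the deadline to April 20, 2010.
Nothing else in the chronology tolls or restarts the period.
The March 30, 2010 filing precedes the April 20, 2010 deadline; the claim is timely.

TIMELY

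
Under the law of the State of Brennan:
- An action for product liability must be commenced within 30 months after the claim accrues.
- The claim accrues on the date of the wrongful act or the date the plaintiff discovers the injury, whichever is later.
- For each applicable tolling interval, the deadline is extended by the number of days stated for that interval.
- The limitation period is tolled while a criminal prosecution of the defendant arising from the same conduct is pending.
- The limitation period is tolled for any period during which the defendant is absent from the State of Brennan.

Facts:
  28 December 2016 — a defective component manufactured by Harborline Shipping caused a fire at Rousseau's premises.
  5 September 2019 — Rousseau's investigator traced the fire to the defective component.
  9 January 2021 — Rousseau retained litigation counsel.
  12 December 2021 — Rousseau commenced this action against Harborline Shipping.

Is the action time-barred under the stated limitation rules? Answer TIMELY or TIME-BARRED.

Because discovery on 5 September 2019 post-dates the 28 December 2016 act, accrual under the later-of rule falls on 5 September 2019.
Adding the 30 months base period to 5 September 2019 gives a deadline of 5 March 2022, before any tolling.
Nothing else in the chronology tolls or restarts the period.
Rousseau filed on 12 December 2021, before the 5 March 2022 deadline, so the action is timely.

TIMELY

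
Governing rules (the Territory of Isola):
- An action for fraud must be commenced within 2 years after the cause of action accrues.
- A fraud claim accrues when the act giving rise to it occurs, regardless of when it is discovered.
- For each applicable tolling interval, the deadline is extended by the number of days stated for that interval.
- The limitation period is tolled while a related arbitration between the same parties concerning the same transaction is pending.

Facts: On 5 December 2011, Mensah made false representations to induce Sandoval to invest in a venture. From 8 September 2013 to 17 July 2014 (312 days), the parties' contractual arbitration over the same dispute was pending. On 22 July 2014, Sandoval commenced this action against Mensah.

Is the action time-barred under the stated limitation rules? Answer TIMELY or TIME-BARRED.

TIMELY

The claim accrued on 5 December 2011, when the wrongful act occurred.
Adding the 2 years base period to 5 December 2011 gives a deadline of 5 December 2013, before any tolling.
The period was tolled for 312 days by the pending related arbitration (8 September 2013 to 17 July 2014), pushing the deadline to 13 October 2014.
The 22 July 2014 filing precedes the 13 October 2014 deadline; the claim is timely.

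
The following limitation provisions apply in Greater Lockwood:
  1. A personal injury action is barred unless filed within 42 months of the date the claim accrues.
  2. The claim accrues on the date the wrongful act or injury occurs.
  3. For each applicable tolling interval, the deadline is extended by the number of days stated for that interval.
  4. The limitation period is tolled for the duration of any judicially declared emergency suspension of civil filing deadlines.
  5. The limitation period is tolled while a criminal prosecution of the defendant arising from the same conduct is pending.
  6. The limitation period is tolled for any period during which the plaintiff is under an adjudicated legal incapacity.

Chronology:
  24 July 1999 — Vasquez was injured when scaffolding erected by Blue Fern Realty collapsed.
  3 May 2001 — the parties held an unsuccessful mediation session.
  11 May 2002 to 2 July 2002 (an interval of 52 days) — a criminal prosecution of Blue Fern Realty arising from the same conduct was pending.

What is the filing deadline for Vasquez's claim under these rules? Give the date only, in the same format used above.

17 March 2003

The claim accrued on 24 July 1999, the date of the act.
The untolled deadline — 42 months after 24 July 1999 — is 24 January 2003.
Because the pending criminal prosecution ran from 11 May 2002 to 2 July 2002, the deadline is extended by 52 days to 17 March 2003.
Nothing else in the chronology tolls or restarts the period.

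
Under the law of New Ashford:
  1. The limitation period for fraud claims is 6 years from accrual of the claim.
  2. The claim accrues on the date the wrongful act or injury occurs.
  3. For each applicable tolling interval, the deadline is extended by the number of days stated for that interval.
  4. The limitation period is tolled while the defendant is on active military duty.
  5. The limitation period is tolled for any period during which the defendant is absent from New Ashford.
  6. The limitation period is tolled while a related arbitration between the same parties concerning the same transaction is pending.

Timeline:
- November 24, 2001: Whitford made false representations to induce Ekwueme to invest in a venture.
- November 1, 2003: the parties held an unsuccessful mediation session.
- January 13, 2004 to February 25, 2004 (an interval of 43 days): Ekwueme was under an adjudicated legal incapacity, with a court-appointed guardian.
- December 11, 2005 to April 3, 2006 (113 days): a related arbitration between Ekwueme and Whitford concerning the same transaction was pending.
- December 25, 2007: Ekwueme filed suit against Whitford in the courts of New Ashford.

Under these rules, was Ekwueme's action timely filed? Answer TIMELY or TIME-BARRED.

The limitation period began to run on November 24, 2001.
6 years from November 24, 2001 is November 24, 2007.
Because the pending related arbitration ran from December 11, 2005 to April 3, 2006, the deadline is extended by 113 days to March 16, 2008.
The plaintiff's legal incapacity from January 13, 2004 to February 25, 2004 does not toll the period, because no stated rule makes the plaintiff's incapacity a tolling event.
The other events in the timeline have no effect on the limitation period under the stated rules.
Filing on December 25, 2007 beat the March 16, 2008 deadline — the action is timely.

TIMELY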